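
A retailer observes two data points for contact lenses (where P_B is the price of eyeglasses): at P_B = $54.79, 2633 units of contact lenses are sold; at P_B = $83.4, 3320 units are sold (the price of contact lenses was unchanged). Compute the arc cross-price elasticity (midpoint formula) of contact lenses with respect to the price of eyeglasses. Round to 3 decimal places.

0.557

ΔQ_A = 3320 − 2633 = 687; ΔP_B = 83.4 − 54.79 = 28.61.
Midpoints: Q̄_A = 2976.5, P̄_B = 69.09.
ε = (ΔQ_A/Q̄_A)/(ΔP_B/P̄_B) = (687/2976.5)/(28.61/69.09) ≈ 0.557.
ε > 0: contact lenses and eyeglasses are substitutes.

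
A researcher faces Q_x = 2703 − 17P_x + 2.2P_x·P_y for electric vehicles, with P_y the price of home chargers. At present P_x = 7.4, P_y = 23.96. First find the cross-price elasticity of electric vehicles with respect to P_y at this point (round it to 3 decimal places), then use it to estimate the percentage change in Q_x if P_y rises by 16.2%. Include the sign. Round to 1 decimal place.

At P_x = 7.4, P_y = 23.96: Q_x = 2967.269.
∂Q_x/∂P_y = 2.2P_x = 16.2800.
ε = (∂Q_x/∂P_y)(P_y/Q_x) = 16.2800 × 23.96/2967.269 ≈ 0.131.
%ΔQ_x ≈ ε × %ΔP_y = 0.131 × (16.2%) = 2.1%.

2.1%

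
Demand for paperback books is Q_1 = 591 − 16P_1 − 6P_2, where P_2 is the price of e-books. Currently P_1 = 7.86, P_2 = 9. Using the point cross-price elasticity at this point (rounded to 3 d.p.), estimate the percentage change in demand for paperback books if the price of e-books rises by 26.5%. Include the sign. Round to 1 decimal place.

-3.5%

At P_1 = 7.86, P_2 = 9: Q_1 = 411.24.
∂Q_1/∂P_2 = -6.
ε = (∂Q_1/∂P_2)(P_2/Q_1) = -6.0000 × 9/411.24 ≈ -0.131.
%ΔQ_1 ≈ ε × %ΔP_2 = -0.131 × (26.5%) = -3.5%.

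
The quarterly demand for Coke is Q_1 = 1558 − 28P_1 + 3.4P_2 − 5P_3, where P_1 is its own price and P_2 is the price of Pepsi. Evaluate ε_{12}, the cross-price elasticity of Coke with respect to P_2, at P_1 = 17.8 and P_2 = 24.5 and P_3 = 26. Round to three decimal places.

0.082

At P_1 = 17.8 and P_2 = 24.5 and P_3 = 26: Q_1 = 1012.9.
∂Q_1/∂P_2 = 3.4.
ε = (∂Q_1/∂P_2)(P_2/Q_1) = 3.4 × (24.5/1012.9) ≈ 0.082.
Since ε > 0, Coke and Pepsi are substitutes.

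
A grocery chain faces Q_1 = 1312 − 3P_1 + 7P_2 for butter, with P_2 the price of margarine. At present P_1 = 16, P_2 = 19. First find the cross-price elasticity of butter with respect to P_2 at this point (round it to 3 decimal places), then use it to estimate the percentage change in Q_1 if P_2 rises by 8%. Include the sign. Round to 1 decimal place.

0.8%

At P_1 = 16, P_2 = 19: Q_1 = 1397.
∂Q_1/∂P_2 = 7.
ε = (∂Q_1/∂P_2)(P_2/Q_1) = 7.0000 × 19/1397 ≈ 0.095.
%ΔQ_1 ≈ ε × %ΔP_2 = 0.095 × (8%) = 0.8%.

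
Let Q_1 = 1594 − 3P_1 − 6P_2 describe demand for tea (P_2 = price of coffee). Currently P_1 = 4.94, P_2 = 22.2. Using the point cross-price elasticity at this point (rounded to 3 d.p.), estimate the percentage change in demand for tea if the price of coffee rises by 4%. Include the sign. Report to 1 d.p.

-0.4%

At P_1 = 4.94, P_2 = 22.2: Q_1 = 1445.98.
∂Q_1/∂P_2 = -6.
ε = (∂Q_1/∂P_2)(P_2/Q_1) = -6.0000 × 22.2/1445.98 ≈ -0.092.
%ΔQ_1 ≈ ε × %ΔP_2 = -0.092 × (4%) = -0.4%.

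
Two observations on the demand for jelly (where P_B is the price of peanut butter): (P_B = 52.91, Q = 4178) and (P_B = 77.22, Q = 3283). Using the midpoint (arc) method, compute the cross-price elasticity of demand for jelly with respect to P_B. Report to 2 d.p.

ΔQ_A = 3283 − 4178 = -895; ΔP_B = 77.22 − 52.91 = 24.31.
Midpoints: Q̄_A = 3730.5, P̄_B = 65.06.
ε = (ΔQ_A/Q̄_A)/(ΔP_B/P̄_B) = (-895/3730.5)/(24.31/65.06) ≈ -0.64.

-0.64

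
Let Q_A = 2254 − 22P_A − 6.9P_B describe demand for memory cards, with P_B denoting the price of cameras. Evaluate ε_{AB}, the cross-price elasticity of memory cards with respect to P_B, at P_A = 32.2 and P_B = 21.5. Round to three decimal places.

-0.106

At P_A = 32.2 and P_B = 21.5: Q_A = 1397.25.
∂Q_A/∂P_B = -6.9.
ε = (∂Q_A/∂P_B)(P_B/Q_A) = -6.9 × (21.5/1397.25) ≈ -0.106.
Since ε < 0, memory cards and cameras are complements.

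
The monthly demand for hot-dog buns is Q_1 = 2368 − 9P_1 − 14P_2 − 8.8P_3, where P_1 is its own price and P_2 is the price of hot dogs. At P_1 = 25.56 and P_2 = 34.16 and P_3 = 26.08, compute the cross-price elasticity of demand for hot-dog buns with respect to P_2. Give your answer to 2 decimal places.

-0.33

At P_1 = 25.56 and P_2 = 34.16 and P_3 = 26.08: Q_1 = 1430.216.
∂Q_1/∂P_2 = -14.
ε = (∂Q_1/∂P_2)(P_2/Q_1) = -14 × (34.16/1430.216) ≈ -0.33.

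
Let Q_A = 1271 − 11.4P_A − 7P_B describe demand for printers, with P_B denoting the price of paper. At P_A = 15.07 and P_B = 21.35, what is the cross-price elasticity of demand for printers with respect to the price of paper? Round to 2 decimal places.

-0.16

At P_A = 15.07 and P_B = 21.35: Q_A = 949.752.
∂Q_A/∂P_B = -7.
ε = (∂Q_A/∂P_B)(P_B/Q_A) = -7 × (21.35/949.752) ≈ -0.16.
Since ε < 0, printers and paper are complements.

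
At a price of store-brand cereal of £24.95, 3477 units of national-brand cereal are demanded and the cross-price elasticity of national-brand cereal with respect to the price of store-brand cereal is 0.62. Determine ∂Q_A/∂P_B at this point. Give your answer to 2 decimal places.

ε = (∂Q_A/∂P_B)·(P_B/Q_A) ⇒ ∂Q_A/∂P_B = ε·Q_A/P_B = 0.62 × 3477/24.95 ≈ 86.40.

86.40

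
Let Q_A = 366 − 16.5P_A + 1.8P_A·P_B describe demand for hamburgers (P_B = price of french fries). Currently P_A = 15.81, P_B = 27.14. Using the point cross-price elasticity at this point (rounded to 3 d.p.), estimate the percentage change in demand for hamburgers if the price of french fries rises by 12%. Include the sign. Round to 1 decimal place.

10.6%

At P_A = 15.81, P_B = 27.14: Q_A = 877.485.
∂Q_A/∂P_B = 1.8P_A = 28.4580.
ε = (∂Q_A/∂P_B)(P_B/Q_A) = 28.4580 × 27.14/877.485 ≈ 0.880.
%ΔQ_A ≈ ε × %ΔP_B = 0.880 × (12%) = 10.6%.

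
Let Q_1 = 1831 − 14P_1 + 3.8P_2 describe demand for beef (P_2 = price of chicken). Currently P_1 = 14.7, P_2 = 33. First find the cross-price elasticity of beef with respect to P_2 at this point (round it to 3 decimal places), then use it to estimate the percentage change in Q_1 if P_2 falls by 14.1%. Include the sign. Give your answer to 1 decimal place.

-1.0%

At P_1 = 14.7, P_2 = 33: Q_1 = 1750.6.
∂Q_1/∂P_2 = 3.8.
ε = (∂Q_1/∂P_2)(P_2/Q_1) = 3.8000 × 33/1750.6 ≈ 0.072.
%ΔQ_1 ≈ ε × %ΔP_2 = 0.072 × (-14.1%) = -1.0%.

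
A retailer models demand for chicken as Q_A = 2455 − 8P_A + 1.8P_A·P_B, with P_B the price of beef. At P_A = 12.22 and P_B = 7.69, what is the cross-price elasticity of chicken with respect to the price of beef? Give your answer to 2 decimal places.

0.07

At P_A = 12.22 and P_B = 7.69: Q_A = 2526.389.
∂Q_A/∂P_B = 1.8P_A = 1.8(12.22) = 21.9960.
ε = (∂Q_A/∂P_B)(P_B/Q_A) = 21.9960 × (7.69/2526.389) ≈ 0.07.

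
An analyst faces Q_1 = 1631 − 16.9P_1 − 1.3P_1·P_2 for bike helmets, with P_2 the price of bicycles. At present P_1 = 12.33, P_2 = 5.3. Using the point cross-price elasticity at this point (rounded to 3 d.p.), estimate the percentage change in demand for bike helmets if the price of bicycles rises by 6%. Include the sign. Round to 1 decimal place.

-0.4%

At P_1 = 12.33, P_2 = 5.3: Q_1 = 1337.669.
∂Q_1/∂P_2 = -1.3P_1 = -16.0290.
ε = (∂Q_1/∂P_2)(P_2/Q_1) = -16.0290 × 5.3/1337.669 ≈ -0.064.
%ΔQ_1 ≈ ε × %ΔP_2 = -0.064 × (6%) = -0.4%.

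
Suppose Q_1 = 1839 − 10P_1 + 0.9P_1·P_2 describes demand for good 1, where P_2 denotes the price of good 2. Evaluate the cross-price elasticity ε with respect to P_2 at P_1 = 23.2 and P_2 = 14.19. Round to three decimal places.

0.156

At P_1 = 23.2 and P_2 = 14.19: Q_1 = 1903.287.
∂Q_1/∂P_2 = 0.9P_1 = 0.9(23.2) = 20.8800.
ε = (∂Q_1/∂P_2)(P_2/Q_1) = 20.8800 × (14.19/1903.287) ≈ 0.156.
ε > 0: substitutes.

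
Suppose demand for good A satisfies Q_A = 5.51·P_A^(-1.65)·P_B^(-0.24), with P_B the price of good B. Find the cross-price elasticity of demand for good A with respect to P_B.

-0.24

In a log-linear (constant-elasticity) demand function, the coefficient on the exponent of P_B is the cross-price elasticity.
ε = -0.24. Negative, so good A and good B are complements.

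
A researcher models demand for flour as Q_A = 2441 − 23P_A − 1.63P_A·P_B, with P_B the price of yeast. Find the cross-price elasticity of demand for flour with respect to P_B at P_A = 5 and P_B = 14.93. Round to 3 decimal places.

-0.055

At P_A = 5 and P_B = 14.93: Q_A = 2204.320.
∂Q_A/∂P_B = -1.63P_A = -1.63(5) = -8.1500.
ε = (∂Q_A/∂P_B)(P_B/Q_A) = -8.1500 × (14.93/2204.320) ≈ -0.055.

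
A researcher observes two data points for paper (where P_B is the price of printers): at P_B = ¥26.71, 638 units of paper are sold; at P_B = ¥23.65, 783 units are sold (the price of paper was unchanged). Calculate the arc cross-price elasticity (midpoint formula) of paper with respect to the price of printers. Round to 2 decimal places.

-1.68

ΔQ_A = 783 − 638 = 145; ΔP_B = 23.65 − 26.71 = -3.06.
Midpoints: Q̄_A = 710.5, P̄_B = 25.18.
ε = (ΔQ_A/Q̄_A)/(ΔP_B/P̄_B) = (145/710.5)/(-3.06/25.18) ≈ -1.68.
ε < 0: paper and printers are complements.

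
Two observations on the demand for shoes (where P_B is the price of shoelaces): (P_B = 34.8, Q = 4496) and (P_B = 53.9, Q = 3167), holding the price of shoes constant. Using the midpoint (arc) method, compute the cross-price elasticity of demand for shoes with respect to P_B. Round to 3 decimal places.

ΔQ_A = 3167 − 4496 = -1329; ΔP_B = 53.9 − 34.8 = 19.1.
Midpoints: Q̄_A = 3831.5, P̄_B = 44.35.
ε = (ΔQ_A/Q̄_A)/(ΔP_B/P̄_B) = (-1329/3831.5)/(19.1/44.35) ≈ -0.805.
ε < 0: shoes and shoelaces are complements.

-0.805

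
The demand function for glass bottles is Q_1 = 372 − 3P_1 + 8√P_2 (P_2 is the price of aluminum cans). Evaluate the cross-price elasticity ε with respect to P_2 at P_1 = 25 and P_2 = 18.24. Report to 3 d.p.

0.052

At P_1 = 25 and P_2 = 18.24: Q_1 = 331.167.
∂Q_1/∂P_2 = 8/(2√P_2) = 8/(2√18.24) = 0.9366.
ε = (∂Q_1/∂P_2)(P_2/Q_1) = 0.9366 × (18.24/331.167) ≈ 0.052.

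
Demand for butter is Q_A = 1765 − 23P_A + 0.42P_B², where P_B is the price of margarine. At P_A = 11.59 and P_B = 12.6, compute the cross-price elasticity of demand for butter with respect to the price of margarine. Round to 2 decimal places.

At P_A = 11.59 and P_B = 12.6: Q_A = 1565.109.
∂Q_A/∂P_B = 0.84P_B = 0.84(12.6) = 10.5840.
ε = (∂Q_A/∂P_B)(P_B/Q_A) = 10.5840 × (12.6/1565.109) ≈ 0.09.

0.09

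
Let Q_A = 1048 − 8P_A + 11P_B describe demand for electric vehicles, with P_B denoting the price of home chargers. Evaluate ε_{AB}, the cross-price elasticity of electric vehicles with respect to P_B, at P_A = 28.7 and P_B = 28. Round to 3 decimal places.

0.273

At P_A = 28.7 and P_B = 28: Q_A = 1126.4.
∂Q_A/∂P_B = 11.
ε = (∂Q_A/∂P_B)(P_B/Q_A) = 11 × (28/1126.4) ≈ 0.273.
Since ε > 0, electric vehicles and home chargers are substitutes.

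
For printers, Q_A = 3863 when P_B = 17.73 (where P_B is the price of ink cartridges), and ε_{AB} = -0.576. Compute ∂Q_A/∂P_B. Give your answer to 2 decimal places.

ε = (∂Q_A/∂P_B)·(P_B/Q_A) ⇒ ∂Q_A/∂P_B = ε·Q_A/P_B = -0.576 × 3863/17.73 ≈ -125.50.

-125.50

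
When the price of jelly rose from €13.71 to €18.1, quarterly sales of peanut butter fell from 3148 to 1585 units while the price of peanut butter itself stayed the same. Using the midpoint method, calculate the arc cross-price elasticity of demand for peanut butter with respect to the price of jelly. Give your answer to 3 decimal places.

-2.393

ΔQ_A = 1585 − 3148 = -1563; ΔP_B = 18.1 − 13.71 = 4.39.
Midpoints: Q̄_A = 2366.5, P̄_B = 15.91.
ε = (ΔQ_A/Q̄_A)/(ΔP_B/P̄_B) = (-1563/2366.5)/(4.39/15.91) ≈ -2.393.
ε < 0: peanut butter and jelly are complements.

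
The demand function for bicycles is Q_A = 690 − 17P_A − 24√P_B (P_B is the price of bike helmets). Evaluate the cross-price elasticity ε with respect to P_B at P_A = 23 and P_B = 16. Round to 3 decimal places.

-0.236

At P_A = 23 and P_B = 16: Q_A = 203.
∂Q_A/∂P_B = -24/(2√P_B) = -24/(2√16) = -3.0000.
ε = (∂Q_A/∂P_B)(P_B/Q_A) = -3.0000 × (16/203) ≈ -0.236.
ε < 0: complements.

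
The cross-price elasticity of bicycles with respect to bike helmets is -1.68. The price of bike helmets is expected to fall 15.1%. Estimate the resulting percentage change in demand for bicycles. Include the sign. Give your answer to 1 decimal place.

%ΔQ ≈ ε × %ΔP of bike helmets = -1.68 × (-15.1%) = 25.4%.
Demand for bicycles rises by about 25.4%.

25.4%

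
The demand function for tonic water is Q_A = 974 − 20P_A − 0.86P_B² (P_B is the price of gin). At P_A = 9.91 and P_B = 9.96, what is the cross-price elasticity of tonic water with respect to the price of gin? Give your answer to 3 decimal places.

At P_A = 9.91 and P_B = 9.96: Q_A = 690.487.
∂Q_A/∂P_B = -1.72P_B = -1.72(9.96) = -17.1312.
ε = (∂Q_A/∂P_B)(P_B/Q_A) = -17.1312 × (9.96/690.487) ≈ -0.247.

-0.247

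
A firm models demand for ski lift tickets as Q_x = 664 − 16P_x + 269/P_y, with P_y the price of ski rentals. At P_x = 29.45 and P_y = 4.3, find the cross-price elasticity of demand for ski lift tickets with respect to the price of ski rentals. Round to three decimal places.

At P_x = 29.45 and P_y = 4.3: Q_x = 255.358.
∂Q_x/∂P_y = −269/P_y² = -14.5484.
ε = (∂Q_x/∂P_y)(P_y/Q_x) = -14.5484 × (4.3/255.358) ≈ -0.245.
ε < 0: complements.

-0.245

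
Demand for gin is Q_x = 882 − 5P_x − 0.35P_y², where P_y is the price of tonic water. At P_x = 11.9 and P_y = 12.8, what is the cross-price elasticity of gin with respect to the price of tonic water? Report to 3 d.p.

-0.150

At P_x = 11.9 and P_y = 12.8: Q_x = 765.156.
∂Q_x/∂P_y = -0.7P_y = -0.7(12.8) = -8.9600.
ε = (∂Q_x/∂P_y)(P_y/Q_x) = -8.9600 × (12.8/765.156) ≈ -0.150.
ε < 0: complements.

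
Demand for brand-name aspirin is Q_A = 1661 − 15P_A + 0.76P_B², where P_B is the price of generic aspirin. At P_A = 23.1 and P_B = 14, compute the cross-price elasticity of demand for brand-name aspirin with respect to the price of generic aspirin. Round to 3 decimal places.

0.204

At P_A = 23.1 and P_B = 14: Q_A = 1463.46.
∂Q_A/∂P_B = 1.52P_B = 1.52(14) = 21.2800.
ε = (∂Q_A/∂P_B)(P_B/Q_A) = 21.2800 × (14/1463.46) ≈ 0.204.
ε > 0: substitutes.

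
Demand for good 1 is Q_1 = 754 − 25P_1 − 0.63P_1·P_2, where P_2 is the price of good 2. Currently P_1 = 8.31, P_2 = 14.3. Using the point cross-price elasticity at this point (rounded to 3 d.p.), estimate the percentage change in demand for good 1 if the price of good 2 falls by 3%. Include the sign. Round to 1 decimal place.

0.5%

At P_1 = 8.31, P_2 = 14.3: Q_1 = 471.385.
∂Q_1/∂P_2 = -0.63P_1 = -5.2353.
ε = (∂Q_1/∂P_2)(P_2/Q_1) = -5.2353 × 14.3/471.385 ≈ -0.159.
%ΔQ_1 ≈ ε × %ΔP_2 = -0.159 × (-3%) = 0.5%.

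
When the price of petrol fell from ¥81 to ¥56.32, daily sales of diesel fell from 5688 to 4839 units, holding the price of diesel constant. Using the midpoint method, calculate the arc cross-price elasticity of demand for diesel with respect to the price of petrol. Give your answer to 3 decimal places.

0.449

ΔQ_A = 4839 − 5688 = -849; ΔP_B = 56.32 − 81 = -24.68.
Midpoints: Q̄_A = 5263.5, P̄_B = 68.66.
ε = (ΔQ_A/Q̄_A)/(ΔP_B/P̄_B) = (-849/5263.5)/(-24.68/68.66) ≈ 0.449.
ε > 0: diesel and petrol are substitutes.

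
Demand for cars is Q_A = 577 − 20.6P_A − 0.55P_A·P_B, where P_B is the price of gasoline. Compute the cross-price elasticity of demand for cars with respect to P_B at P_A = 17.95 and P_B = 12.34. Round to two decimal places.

At P_A = 17.95 and P_B = 12.34: Q_A = 85.403.
∂Q_A/∂P_B = -0.55P_A = -0.55(17.95) = -9.8725.
ε = (∂Q_A/∂P_B)(P_B/Q_A) = -9.8725 × (12.34/85.403) ≈ -1.43.
ε < 0: complements.

-1.43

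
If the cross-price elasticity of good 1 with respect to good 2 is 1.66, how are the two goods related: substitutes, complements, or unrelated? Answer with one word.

substitutes

ε = 1.66 > 0, so a higher price of good 2 raises demand for good 1: substitutes.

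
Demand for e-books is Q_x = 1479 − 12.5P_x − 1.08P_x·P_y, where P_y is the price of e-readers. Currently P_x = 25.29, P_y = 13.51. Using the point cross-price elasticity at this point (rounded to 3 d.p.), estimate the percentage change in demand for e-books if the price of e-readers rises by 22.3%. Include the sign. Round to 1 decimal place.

-10.4%

At P_x = 25.29, P_y = 13.51: Q_x = 793.874.
∂Q_x/∂P_y = -1.08P_x = -27.3132.
ε = (∂Q_x/∂P_y)(P_y/Q_x) = -27.3132 × 13.51/793.874 ≈ -0.465.
%ΔQ_x ≈ ε × %ΔP_y = -0.465 × (22.3%) = -10.4%.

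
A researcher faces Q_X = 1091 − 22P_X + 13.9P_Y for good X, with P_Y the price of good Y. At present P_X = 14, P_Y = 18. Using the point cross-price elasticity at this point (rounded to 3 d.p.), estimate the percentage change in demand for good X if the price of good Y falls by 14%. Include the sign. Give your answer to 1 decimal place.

-3.4%

At P_X = 14, P_Y = 18: Q_X = 1033.2.
∂Q_X/∂P_Y = 13.9.
ε = (∂Q_X/∂P_Y)(P_Y/Q_X) = 13.9000 × 18/1033.2 ≈ 0.242.
%ΔQ_X ≈ ε × %ΔP_Y = 0.242 × (-14%) = -3.4%.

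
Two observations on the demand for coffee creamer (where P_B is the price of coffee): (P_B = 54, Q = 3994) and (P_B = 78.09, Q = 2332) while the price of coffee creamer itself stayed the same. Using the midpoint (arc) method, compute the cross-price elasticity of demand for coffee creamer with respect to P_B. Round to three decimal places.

ΔQ_A = 2332 − 3994 = -1662; ΔP_B = 78.09 − 54 = 24.09.
Midpoints: Q̄_A = 3163.0, P̄_B = 66.05.
ε = (ΔQ_A/Q̄_A)/(ΔP_B/P̄_B) = (-1662/3163.0)/(24.09/66.05) ≈ -1.441.
ε < 0: coffee creamer and coffee are complements.

-1.441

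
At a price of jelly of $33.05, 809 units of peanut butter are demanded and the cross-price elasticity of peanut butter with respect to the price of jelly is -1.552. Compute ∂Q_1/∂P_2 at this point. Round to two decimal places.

ε = (∂Q_1/∂P_2)·(P_2/Q_1) ⇒ ∂Q_1/∂P_2 = ε·Q_1/P_2 = -1.552 × 809/33.05 ≈ -37.99.

-37.99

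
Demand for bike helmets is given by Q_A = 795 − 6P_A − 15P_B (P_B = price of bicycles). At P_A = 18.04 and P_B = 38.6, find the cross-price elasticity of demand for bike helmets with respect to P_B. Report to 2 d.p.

At P_A = 18.04 and P_B = 38.6: Q_A = 107.76.
∂Q_A/∂P_B = -15.
ε = (∂Q_A/∂P_B)(P_B/Q_A) = -15 × (38.6/107.76) ≈ -5.37.

-5.37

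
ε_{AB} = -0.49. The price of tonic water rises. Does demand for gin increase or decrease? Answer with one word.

decrease

ε < 0 and the price of tonic water rises, so the quantity of gin moves in the opposite direction: it decreases.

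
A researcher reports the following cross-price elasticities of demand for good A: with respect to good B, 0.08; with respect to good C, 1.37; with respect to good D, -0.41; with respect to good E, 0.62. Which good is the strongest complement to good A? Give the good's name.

good D

Complements have ε < 0. The most negative value is -0.41 (good D).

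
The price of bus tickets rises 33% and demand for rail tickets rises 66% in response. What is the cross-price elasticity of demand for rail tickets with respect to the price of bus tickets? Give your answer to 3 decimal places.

2.000

ε = (%ΔQ of rail tickets) / (%ΔP of bus tickets) = (66%) / (33%) ≈ 2.000.
Positive cross-price elasticity: substitutes.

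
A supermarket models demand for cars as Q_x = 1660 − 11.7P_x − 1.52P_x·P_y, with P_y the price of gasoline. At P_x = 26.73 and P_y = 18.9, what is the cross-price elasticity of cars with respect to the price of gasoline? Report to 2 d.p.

-1.33

At P_x = 26.73 and P_y = 18.9: Q_x = 579.360.
∂Q_x/∂P_y = -1.52P_x = -1.52(26.73) = -40.6296.
ε = (∂Q_x/∂P_y)(P_y/Q_x) = -40.6296 × (18.9/579.360) ≈ -1.33.
ε < 0: complements.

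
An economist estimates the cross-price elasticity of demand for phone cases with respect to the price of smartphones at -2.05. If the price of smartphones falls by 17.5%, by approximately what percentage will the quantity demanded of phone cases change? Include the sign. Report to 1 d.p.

35.9%

%ΔQ ≈ ε × %ΔP of smartphones = -2.05 × (-17.5%) = 35.9%.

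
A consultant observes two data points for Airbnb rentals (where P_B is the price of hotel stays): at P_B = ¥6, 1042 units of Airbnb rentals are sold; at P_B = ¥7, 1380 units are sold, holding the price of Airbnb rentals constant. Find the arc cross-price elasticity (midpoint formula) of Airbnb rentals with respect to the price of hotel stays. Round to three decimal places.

1.814

ΔQ_A = 1380 − 1042 = 338; ΔP_B = 7 − 6 = 1.
Midpoints: Q̄_A = 1211.0, P̄_B = 6.50.
ε = (ΔQ_A/Q̄_A)/(ΔP_B/P̄_B) = (338/1211.0)/(1/6.50) ≈ 1.814.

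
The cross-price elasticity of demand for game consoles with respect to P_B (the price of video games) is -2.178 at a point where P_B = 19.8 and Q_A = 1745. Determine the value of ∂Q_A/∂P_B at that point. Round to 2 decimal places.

-191.95

ε = (∂Q_A/∂P_B)·(P_B/Q_A) ⇒ ∂Q_A/∂P_B = ε·Q_A/P_B = -2.178 × 1745/19.8 ≈ -191.95.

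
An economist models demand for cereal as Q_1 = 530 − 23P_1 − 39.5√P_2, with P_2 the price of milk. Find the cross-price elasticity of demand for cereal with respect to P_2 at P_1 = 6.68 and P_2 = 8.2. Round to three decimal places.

-0.215

At P_1 = 6.68 and P_2 = 8.2: Q_1 = 263.249.
∂Q_1/∂P_2 = -39.5/(2√P_2) = -39.5/(2√8.2) = -6.8970.
ε = (∂Q_1/∂P_2)(P_2/Q_1) = -6.8970 × (8.2/263.249) ≈ -0.215.
ε < 0: complements.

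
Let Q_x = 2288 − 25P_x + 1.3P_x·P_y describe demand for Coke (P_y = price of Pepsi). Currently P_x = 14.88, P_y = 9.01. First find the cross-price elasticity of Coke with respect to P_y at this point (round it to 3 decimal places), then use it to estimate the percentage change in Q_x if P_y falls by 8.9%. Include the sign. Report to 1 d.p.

-0.7%

At P_x = 14.88, P_y = 9.01: Q_x = 2090.289.
∂Q_x/∂P_y = 1.3P_x = 19.3440.
ε = (∂Q_x/∂P_y)(P_y/Q_x) = 19.3440 × 9.01/2090.289 ≈ 0.083.
%ΔQ_x ≈ ε × %ΔP_y = 0.083 × (-8.9%) = -0.7%.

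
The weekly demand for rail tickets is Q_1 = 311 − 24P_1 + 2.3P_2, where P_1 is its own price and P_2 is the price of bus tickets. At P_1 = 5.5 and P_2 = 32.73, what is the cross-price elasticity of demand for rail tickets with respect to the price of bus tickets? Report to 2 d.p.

0.30

At P_1 = 5.5 and P_2 = 32.73: Q_1 = 254.279.
∂Q_1/∂P_2 = 2.3.
ε = (∂Q_1/∂P_2)(P_2/Q_1) = 2.3 × (32.73/254.279) ≈ 0.30.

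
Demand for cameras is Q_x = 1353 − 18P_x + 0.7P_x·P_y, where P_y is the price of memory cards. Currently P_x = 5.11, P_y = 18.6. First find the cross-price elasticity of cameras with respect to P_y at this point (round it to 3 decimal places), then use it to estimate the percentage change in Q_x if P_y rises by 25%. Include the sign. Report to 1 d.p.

1.3%

At P_x = 5.11, P_y = 18.6: Q_x = 1327.552.
∂Q_x/∂P_y = 0.7P_x = 3.5770.
ε = (∂Q_x/∂P_y)(P_y/Q_x) = 3.5770 × 18.6/1327.552 ≈ 0.050.
%ΔQ_x ≈ ε × %ΔP_y = 0.050 × (25%) = 1.3%.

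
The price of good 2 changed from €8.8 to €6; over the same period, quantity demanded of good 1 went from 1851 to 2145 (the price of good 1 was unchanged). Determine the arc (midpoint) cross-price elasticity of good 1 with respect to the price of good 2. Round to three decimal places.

-0.389

ΔQ_1 = 2145 − 1851 = 294; ΔP_2 = 6 − 8.8 = -2.8.
Midpoints: Q̄_1 = 1998.0, P̄_2 = 7.40.
ε = (ΔQ_1/Q̄_1)/(ΔP_2/P̄_2) = (294/1998.0)/(-2.8/7.40) ≈ -0.389.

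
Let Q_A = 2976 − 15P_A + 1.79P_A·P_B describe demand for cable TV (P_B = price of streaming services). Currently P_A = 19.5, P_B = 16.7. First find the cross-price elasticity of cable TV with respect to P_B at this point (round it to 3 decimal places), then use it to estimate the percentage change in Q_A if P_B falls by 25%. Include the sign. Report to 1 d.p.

-4.5%

At P_A = 19.5, P_B = 16.7: Q_A = 3266.414.
∂Q_A/∂P_B = 1.79P_A = 34.9050.
ε = (∂Q_A/∂P_B)(P_B/Q_A) = 34.9050 × 16.7/3266.414 ≈ 0.178.
%ΔQ_A ≈ ε × %ΔP_B = 0.178 × (-25%) = -4.5%.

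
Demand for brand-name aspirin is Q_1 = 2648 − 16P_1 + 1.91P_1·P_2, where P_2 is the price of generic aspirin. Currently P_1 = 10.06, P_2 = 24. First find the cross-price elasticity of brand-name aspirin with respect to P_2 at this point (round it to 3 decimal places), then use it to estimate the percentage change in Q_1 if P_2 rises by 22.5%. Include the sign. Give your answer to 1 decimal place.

At P_1 = 10.06, P_2 = 24: Q_1 = 2948.190.
∂Q_1/∂P_2 = 1.91P_1 = 19.2146.
ε = (∂Q_1/∂P_2)(P_2/Q_1) = 19.2146 × 24/2948.190 ≈ 0.156.
%ΔQ_1 ≈ ε × %ΔP_2 = 0.156 × (22.5%) = 3.5%.

3.5%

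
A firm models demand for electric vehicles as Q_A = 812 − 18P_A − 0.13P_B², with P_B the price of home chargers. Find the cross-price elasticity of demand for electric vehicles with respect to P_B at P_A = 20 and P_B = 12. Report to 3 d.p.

-0.086

At P_A = 20 and P_B = 12: Q_A = 433.28.
∂Q_A/∂P_B = -0.26P_B = -0.26(12) = -3.1200.
ε = (∂Q_A/∂P_B)(P_B/Q_A) = -3.1200 × (12/433.28) ≈ -0.086.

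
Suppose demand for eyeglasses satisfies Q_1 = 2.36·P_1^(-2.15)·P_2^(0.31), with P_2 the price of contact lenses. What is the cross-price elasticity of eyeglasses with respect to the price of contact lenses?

In a log-linear (constant-elasticity) demand function, the coefficient on the exponent of P_2 is the cross-price elasticity.
ε = 0.31. Positive, so eyeglasses and contact lenses are substitutes.

0.31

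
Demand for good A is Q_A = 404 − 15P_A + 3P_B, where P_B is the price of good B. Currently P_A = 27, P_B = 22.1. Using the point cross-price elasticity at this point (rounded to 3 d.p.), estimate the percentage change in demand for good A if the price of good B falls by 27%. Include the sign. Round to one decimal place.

At P_A = 27, P_B = 22.1: Q_A = 65.3.
∂Q_A/∂P_B = 3.
ε = (∂Q_A/∂P_B)(P_B/Q_A) = 3.0000 × 22.1/65.3 ≈ 1.015.
%ΔQ_A ≈ ε × %ΔP_B = 1.015 × (-27%) = -27.4%.

-27.4%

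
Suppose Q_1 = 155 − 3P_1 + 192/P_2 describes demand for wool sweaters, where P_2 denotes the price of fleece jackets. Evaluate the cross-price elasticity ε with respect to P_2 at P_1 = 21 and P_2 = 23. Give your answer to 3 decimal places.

-0.083

At P_1 = 21 and P_2 = 23: Q_1 = 100.348.
∂Q_1/∂P_2 = −192/P_2² = -0.3629.
ε = (∂Q_1/∂P_2)(P_2/Q_1) = -0.3629 × (23/100.348) ≈ -0.083.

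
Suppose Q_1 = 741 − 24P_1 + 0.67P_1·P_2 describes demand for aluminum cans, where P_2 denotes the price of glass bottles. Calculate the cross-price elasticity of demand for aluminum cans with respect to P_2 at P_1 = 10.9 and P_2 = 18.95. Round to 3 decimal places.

At P_1 = 10.9 and P_2 = 18.95: Q_1 = 617.792.
∂Q_1/∂P_2 = 0.67P_1 = 0.67(10.9) = 7.3030.
ε = (∂Q_1/∂P_2)(P_2/Q_1) = 7.3030 × (18.95/617.792) ≈ 0.224.
ε > 0: substitutes.

0.224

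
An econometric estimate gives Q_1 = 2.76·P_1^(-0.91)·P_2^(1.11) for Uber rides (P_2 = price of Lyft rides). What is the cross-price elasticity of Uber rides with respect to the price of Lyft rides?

1.11

In a log-linear (constant-elasticity) demand function, the coefficient on the exponent of P_2 is the cross-price elasticity.
ε = 1.11. Positive, so Uber rides and Lyft rides are substitutes.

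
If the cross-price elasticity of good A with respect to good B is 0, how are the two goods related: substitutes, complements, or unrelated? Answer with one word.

unrelated

ε = 0: demand for good A does not respond to good B's price; the goods are unrelated.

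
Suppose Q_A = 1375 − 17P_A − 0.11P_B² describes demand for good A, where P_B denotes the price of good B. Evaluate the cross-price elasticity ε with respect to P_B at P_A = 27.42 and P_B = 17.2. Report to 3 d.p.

-0.074

At P_A = 27.42 and P_B = 17.2: Q_A = 876.318.
∂Q_A/∂P_B = -0.22P_B = -0.22(17.2) = -3.7840.
ε = (∂Q_A/∂P_B)(P_B/Q_A) = -3.7840 × (17.2/876.318) ≈ -0.074.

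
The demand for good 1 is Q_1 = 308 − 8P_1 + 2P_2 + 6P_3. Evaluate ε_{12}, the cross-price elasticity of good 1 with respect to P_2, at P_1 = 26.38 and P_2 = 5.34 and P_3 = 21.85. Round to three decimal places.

At P_1 = 26.38 and P_2 = 5.34 and P_3 = 21.85: Q_1 = 238.74.
∂Q_1/∂P_2 = 2.
ε = (∂Q_1/∂P_2)(P_2/Q_1) = 2 × (5.34/238.74) ≈ 0.045.
Since ε > 0, good 1 and good 2 are substitutes.

0.045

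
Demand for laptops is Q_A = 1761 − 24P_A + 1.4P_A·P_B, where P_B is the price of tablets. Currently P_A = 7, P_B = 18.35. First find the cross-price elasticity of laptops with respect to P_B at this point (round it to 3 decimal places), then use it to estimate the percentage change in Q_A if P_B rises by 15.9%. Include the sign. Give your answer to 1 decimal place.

1.6%

At P_A = 7, P_B = 18.35: Q_A = 1772.83.
∂Q_A/∂P_B = 1.4P_A = 9.8000.
ε = (∂Q_A/∂P_B)(P_B/Q_A) = 9.8000 × 18.35/1772.83 ≈ 0.101.
%ΔQ_A ≈ ε × %ΔP_B = 0.101 × (15.9%) = 1.6%.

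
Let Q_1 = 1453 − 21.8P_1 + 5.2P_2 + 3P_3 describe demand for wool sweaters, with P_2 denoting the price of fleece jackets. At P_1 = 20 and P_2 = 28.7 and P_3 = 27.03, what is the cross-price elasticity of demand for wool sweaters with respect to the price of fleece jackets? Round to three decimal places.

0.120

At P_1 = 20 and P_2 = 28.7 and P_3 = 27.03: Q_1 = 1247.33.
∂Q_1/∂P_2 = 5.2.
ε = (∂Q_1/∂P_2)(P_2/Q_1) = 5.2 × (28.7/1247.33) ≈ 0.120.
Since ε > 0, wool sweaters and fleece jackets are substitutes.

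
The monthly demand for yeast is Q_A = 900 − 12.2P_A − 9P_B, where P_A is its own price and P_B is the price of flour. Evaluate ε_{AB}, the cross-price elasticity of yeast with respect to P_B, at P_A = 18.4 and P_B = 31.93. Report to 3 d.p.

-0.740

At P_A = 18.4 and P_B = 31.93: Q_A = 388.15.
∂Q_A/∂P_B = -9.
ε = (∂Q_A/∂P_B)(P_B/Q_A) = -9 × (31.93/388.15) ≈ -0.740.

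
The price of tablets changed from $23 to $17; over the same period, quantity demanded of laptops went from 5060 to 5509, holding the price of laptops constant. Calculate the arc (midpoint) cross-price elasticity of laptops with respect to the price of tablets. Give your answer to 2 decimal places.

-0.28

ΔQ_A = 5509 − 5060 = 449; ΔP_B = 17 − 23 = -6.
Midpoints: Q̄_A = 5284.5, P̄_B = 20.00.
ε = (ΔQ_A/Q̄_A)/(ΔP_B/P̄_B) = (449/5284.5)/(-6/20.00) ≈ -0.28.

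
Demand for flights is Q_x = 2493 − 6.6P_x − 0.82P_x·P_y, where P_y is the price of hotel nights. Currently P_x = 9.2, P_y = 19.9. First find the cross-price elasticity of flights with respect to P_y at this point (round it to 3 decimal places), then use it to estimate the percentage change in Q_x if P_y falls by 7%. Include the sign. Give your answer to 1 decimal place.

At P_x = 9.2, P_y = 19.9: Q_x = 2282.154.
∂Q_x/∂P_y = -0.82P_x = -7.5440.
ε = (∂Q_x/∂P_y)(P_y/Q_x) = -7.5440 × 19.9/2282.154 ≈ -0.066.
%ΔQ_x ≈ ε × %ΔP_y = -0.066 × (-7%) = 0.5%.

0.5%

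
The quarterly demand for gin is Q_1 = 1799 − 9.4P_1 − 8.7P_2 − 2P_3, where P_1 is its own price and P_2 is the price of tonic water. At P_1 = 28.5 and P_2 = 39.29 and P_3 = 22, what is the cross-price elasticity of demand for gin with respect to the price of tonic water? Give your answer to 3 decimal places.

-0.298

At P_1 = 28.5 and P_2 = 39.29 and P_3 = 22: Q_1 = 1145.277.
∂Q_1/∂P_2 = -8.7.
ε = (∂Q_1/∂P_2)(P_2/Q_1) = -8.7 × (39.29/1145.277) ≈ -0.298.
Since ε < 0, gin and tonic water are complements.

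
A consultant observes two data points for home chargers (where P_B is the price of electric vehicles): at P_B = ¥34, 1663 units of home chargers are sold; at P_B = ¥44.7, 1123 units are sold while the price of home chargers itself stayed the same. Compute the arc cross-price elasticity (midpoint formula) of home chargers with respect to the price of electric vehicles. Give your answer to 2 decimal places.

ΔQ_A = 1123 − 1663 = -540; ΔP_B = 44.7 − 34 = 10.7.
Midpoints: Q̄_A = 1393.0, P̄_B = 39.35.
ε = (ΔQ_A/Q̄_A)/(ΔP_B/P̄_B) = (-540/1393.0)/(10.7/39.35) ≈ -1.43.
ε < 0: home chargers and electric vehicles are complements.

-1.43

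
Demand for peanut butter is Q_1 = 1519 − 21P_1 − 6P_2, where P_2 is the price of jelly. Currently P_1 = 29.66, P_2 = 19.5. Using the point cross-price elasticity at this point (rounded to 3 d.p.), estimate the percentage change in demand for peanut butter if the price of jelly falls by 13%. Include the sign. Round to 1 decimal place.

At P_1 = 29.66, P_2 = 19.5: Q_1 = 779.14.
∂Q_1/∂P_2 = -6.
ε = (∂Q_1/∂P_2)(P_2/Q_1) = -6.0000 × 19.5/779.14 ≈ -0.150.
%ΔQ_1 ≈ ε × %ΔP_2 = -0.150 × (-13%) = 2.0%.

2.0%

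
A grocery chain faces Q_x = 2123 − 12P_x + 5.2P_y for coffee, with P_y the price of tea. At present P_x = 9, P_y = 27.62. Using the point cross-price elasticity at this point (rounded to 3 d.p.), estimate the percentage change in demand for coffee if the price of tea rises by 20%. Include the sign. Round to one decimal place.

At P_x = 9, P_y = 27.62: Q_x = 2158.624.
∂Q_x/∂P_y = 5.2.
ε = (∂Q_x/∂P_y)(P_y/Q_x) = 5.2000 × 27.62/2158.624 ≈ 0.067.
%ΔQ_x ≈ ε × %ΔP_y = 0.067 × (20%) = 1.3%.

1.3%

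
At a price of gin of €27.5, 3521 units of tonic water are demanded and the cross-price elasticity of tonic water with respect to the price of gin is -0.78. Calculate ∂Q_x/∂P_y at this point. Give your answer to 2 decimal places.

-99.87

ε = (∂Q_x/∂P_y)·(P_y/Q_x) ⇒ ∂Q_x/∂P_y = ε·Q_x/P_y = -0.78 × 3521/27.5 ≈ -99.87.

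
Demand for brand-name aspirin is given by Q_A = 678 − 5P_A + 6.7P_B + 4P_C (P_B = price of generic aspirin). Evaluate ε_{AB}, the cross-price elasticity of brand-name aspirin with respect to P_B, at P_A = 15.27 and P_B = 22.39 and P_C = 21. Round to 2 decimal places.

At P_A = 15.27 and P_B = 22.39 and P_C = 21: Q_A = 835.663.
∂Q_A/∂P_B = 6.7.
ε = (∂Q_A/∂P_B)(P_B/Q_A) = 6.7 × (22.39/835.663) ≈ 0.18.

0.18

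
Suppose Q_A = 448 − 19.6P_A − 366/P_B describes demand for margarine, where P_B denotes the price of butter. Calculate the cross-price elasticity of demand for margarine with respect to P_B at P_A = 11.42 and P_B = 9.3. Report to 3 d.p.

0.213

At P_A = 11.42 and P_B = 9.3: Q_A = 184.813.
∂Q_A/∂P_B = 366/P_B² = 4.2317.
ε = (∂Q_A/∂P_B)(P_B/Q_A) = 4.2317 × (9.3/184.813) ≈ 0.213.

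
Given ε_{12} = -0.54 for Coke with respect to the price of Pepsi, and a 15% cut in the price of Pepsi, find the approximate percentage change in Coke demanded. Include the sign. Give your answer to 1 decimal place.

8.1%

%ΔQ ≈ ε × %ΔP of Pepsi = -0.54 × (-15%) = 8.1%.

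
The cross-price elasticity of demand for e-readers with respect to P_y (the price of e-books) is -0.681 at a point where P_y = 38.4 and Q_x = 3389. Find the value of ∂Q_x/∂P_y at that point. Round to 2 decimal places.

ε = (∂Q_x/∂P_y)·(P_y/Q_x) ⇒ ∂Q_x/∂P_y = ε·Q_x/P_y = -0.681 × 3389/38.4 ≈ -60.10.

-60.10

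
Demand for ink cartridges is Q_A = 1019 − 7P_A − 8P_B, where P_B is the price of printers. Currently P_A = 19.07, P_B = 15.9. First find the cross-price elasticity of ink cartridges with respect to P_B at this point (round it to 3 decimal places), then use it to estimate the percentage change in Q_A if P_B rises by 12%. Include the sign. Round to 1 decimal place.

-2.0%

At P_A = 19.07, P_B = 15.9: Q_A = 758.31.
∂Q_A/∂P_B = -8.
ε = (∂Q_A/∂P_B)(P_B/Q_A) = -8.0000 × 15.9/758.31 ≈ -0.168.
%ΔQ_A ≈ ε × %ΔP_B = -0.168 × (12%) = -2.0%.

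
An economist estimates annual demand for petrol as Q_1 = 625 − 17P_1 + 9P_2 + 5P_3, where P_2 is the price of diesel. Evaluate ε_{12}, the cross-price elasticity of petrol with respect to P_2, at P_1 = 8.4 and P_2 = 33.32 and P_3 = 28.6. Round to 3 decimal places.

At P_1 = 8.4 and P_2 = 33.32 and P_3 = 28.6: Q_1 = 925.08.
∂Q_1/∂P_2 = 9.
ε = (∂Q_1/∂P_2)(P_2/Q_1) = 9 × (33.32/925.08) ≈ 0.324.

0.324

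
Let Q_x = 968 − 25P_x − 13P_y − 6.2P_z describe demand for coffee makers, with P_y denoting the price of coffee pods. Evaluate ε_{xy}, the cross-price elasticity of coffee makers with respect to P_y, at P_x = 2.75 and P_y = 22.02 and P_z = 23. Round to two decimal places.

At P_x = 2.75 and P_y = 22.02 and P_z = 23: Q_x = 470.39.
∂Q_x/∂P_y = -13.
ε = (∂Q_x/∂P_y)(P_y/Q_x) = -13 × (22.02/470.39) ≈ -0.61.

-0.61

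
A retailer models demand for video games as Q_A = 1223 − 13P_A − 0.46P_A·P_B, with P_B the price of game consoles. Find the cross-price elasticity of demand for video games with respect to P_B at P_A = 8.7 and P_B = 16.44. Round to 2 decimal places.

At P_A = 8.7 and P_B = 16.44: Q_A = 1044.107.
∂Q_A/∂P_B = -0.46P_A = -0.46(8.7) = -4.0020.
ε = (∂Q_A/∂P_B)(P_B/Q_A) = -4.0020 × (16.44/1044.107) ≈ -0.06.

-0.06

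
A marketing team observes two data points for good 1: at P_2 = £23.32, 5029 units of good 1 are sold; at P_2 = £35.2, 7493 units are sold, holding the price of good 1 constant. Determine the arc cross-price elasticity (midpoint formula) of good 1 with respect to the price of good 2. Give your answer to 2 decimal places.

ΔQ_1 = 7493 − 5029 = 2464; ΔP_2 = 35.2 − 23.32 = 11.88.
Midpoints: Q̄_1 = 6261.0, P̄_2 = 29.26.
ε = (ΔQ_1/Q̄_1)/(ΔP_2/P̄_2) = (2464/6261.0)/(11.88/29.26) ≈ 0.97.

0.97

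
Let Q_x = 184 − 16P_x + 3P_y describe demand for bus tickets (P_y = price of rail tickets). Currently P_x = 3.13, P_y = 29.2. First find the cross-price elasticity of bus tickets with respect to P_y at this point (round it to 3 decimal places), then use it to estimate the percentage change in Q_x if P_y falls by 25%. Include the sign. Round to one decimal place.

-9.9%

At P_x = 3.13, P_y = 29.2: Q_x = 221.52.
∂Q_x/∂P_y = 3.
ε = (∂Q_x/∂P_y)(P_y/Q_x) = 3.0000 × 29.2/221.52 ≈ 0.395.
%ΔQ_x ≈ ε × %ΔP_y = 0.395 × (-25%) = -9.9%.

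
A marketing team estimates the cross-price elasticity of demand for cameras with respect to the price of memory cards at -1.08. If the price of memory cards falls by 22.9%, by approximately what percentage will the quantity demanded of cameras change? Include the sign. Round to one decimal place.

%ΔQ ≈ ε × %ΔP of memory cards = -1.08 × (-22.9%) = 24.7%.

24.7%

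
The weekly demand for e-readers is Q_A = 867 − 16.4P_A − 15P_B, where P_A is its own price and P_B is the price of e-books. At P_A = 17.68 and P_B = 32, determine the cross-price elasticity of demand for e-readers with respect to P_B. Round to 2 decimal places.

-4.95

At P_A = 17.68 and P_B = 32: Q_A = 97.048.
∂Q_A/∂P_B = -15.
ε = (∂Q_A/∂P_B)(P_B/Q_A) = -15 × (32/97.048) ≈ -4.95.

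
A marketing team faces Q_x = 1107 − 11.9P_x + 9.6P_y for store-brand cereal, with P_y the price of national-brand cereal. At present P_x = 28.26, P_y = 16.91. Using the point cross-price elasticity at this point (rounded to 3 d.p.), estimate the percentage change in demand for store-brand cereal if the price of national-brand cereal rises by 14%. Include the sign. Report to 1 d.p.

2.4%

At P_x = 28.26, P_y = 16.91: Q_x = 933.042.
∂Q_x/∂P_y = 9.6.
ε = (∂Q_x/∂P_y)(P_y/Q_x) = 9.6000 × 16.91/933.042 ≈ 0.174.
%ΔQ_x ≈ ε × %ΔP_y = 0.174 × (14%) = 2.4%.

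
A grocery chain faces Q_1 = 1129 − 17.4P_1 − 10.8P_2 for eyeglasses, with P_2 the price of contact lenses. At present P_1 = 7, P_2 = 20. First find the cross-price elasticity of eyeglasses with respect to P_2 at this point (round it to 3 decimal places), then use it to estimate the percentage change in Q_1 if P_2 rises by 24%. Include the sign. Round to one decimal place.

At P_1 = 7, P_2 = 20: Q_1 = 791.2.
∂Q_1/∂P_2 = -10.8.
ε = (∂Q_1/∂P_2)(P_2/Q_1) = -10.8000 × 20/791.2 ≈ -0.273.
%ΔQ_1 ≈ ε × %ΔP_2 = -0.273 × (24%) = -6.6%.

-6.6%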